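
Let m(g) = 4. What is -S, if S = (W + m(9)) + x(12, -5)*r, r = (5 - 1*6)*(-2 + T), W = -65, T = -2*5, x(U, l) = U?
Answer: -83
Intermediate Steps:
T = -10
r = 12 (r = (5 - 1*6)*(-2 - 10) = (5 - 6)*(-12) = -1*(-12) = 12)
S = 83 (S = (-65 + 4) + 12*12 = -61 + 144 = 83)
-S = -1*83 = -83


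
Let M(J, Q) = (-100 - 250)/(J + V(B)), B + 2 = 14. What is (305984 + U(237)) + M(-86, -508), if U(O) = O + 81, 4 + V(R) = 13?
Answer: 3369372/11 ≈ 3.0631e+5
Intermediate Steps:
B = 12 (B = -2 + 14 = 12)
V(R) = 9 (V(R) = -4 + 13 = 9)
U(O) = 81 + O
M(J, Q) = -350/(9 + J) (M(J, Q) = (-100 - 250)/(J + 9) = -350/(9 + J))
(305984 + U(237)) + M(-86, -508) = (305984 + (81 + 237)) - 350/(9 - 86) = (305984 + 318) - 350/(-77) = 306302 - 350*(-1/77) = 306302 + 50/11 = 3369372/11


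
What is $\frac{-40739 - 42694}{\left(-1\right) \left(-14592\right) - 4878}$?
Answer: $- \frac{27811}{3238} \approx -8.5889$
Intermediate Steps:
$\frac{-40739 - 42694}{\left(-1\right) \left(-14592\right) - 4878} = - \frac{83433}{14592 - 4878} = - \frac{83433}{9714} = \left(-83433\right) \frac{1}{9714} = - \frac{27811}{3238}$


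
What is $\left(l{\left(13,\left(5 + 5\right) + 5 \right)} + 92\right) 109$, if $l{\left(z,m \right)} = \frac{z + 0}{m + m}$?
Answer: $\frac{302257}{30} \approx 10075.0$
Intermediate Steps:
$l{\left(z,m \right)} = \frac{z}{2 m}$
$\left(l{\left(13,\left(5 + 5\right) + 5 \right)} + 92\right) 109 = \left(\frac{1}{2} \cdot 13 \frac{1}{\left(5 + 5\right) + 5} + 92\right) 109 = \left(\frac{1}{2} \cdot 13 \frac{1}{10 + 5} + 92\right) 109 = \left(\frac{1}{2} \cdot 13 \cdot \frac{1}{15} + 92\right) 109 = \left(\frac{13}{30} + 92\right) 109 = \frac{2773}{30} \cdot 109 = \frac{302257}{30}$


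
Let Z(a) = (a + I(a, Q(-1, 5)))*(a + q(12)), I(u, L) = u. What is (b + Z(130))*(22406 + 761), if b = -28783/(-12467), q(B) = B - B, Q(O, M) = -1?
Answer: 9762883843961/12467 ≈ 7.8310e+8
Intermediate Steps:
q(B) = 0
b = 28783/12467 (b = -28783*(-1/12467) = 28783/12467 ≈ 2.3087)
Z(a) = 2*a² (Z(a) = (a + a)*(a + 0) = (2*a)*a = 2*a²)
(b + Z(130))*(22406 + 761) = (28783/12467 + 2*130²)*(22406 + 761) = (28783/12467 + 2*16900)*23167 = (28783/12467 + 33800)*23167 = (421413383/12467)*23167 = 9762883843961/12467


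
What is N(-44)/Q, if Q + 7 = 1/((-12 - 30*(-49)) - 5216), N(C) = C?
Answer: 165352/26307 ≈ 6.2855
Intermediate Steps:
Q = -26307/3758 (Q = -7 + 1/((-12 - 30*(-49)) - 5216) = -7 + 1/((-12 + 1470) - 5216) = -7 + 1/(1458 - 5216) = -7 + 1/(-3758) = -7 - 1/3758 = -26307/3758 ≈ -7.0003)
N(-44)/Q = -44/(-26307/3758) = -44*(-3758/26307) = 165352/26307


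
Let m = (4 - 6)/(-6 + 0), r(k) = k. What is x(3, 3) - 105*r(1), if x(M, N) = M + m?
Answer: -305/3 ≈ -101.67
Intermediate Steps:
m = 1/3 (m = -2/(-6) = -2*(-1/6) = 1/3 ≈ 0.33333)
x(M, N) = 1/3 + M (x(M, N) = M + 1/3 = 1/3 + M)
x(3, 3) - 105*r(1) = (1/3 + 3) - 105*1 = 10/3 - 105 = -305/3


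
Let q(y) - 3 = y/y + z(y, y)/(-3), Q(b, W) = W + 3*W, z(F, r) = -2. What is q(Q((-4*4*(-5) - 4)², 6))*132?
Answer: 616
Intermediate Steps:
Q(b, W) = 4*W
q(y) = 14/3 (q(y) = 3 + (y/y - 2/(-3)) = 3 + (1 - 2*(-⅓)) = 3 + (1 + ⅔) = 3 + 5/3 = 14/3)
q(Q((-4*4*(-5) - 4)², 6))*132 = (14/3)*132 = 616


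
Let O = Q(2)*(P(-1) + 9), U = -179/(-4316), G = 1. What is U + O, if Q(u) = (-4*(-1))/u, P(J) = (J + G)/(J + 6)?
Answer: 77867/4316 ≈ 18.041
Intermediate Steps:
U = 179/4316 (U = -179*(-1/4316) = 179/4316 ≈ 0.041474)
P(J) = (1 + J)/(6 + J) (P(J) = (J + 1)/(J + 6) = (1 + J)/(6 + J))
Q(u) = 4/u
O = 18 (O = (4/2)*((1 - 1)/(6 - 1) + 9) = (4*(½))*(0/5 + 9) = 2*((⅕)*0 + 9) = 2*(0 + 9) = 2*9 = 18)
U + O = 179/4316 + 18 = 77867/4316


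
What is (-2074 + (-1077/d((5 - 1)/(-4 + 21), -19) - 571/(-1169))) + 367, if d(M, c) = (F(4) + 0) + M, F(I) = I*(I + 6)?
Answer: -461974343/266532 ≈ -1733.3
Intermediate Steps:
F(I) = I*(6 + I)
d(M, c) = 40 + M (d(M, c) = (4*(6 + 4) + 0) + M = (4*10 + 0) + M = (40 + 0) + M = 40 + M)
(-2074 + (-1077/d((5 - 1)/(-4 + 21), -19) - 571/(-1169))) + 367 = (-2074 + (-1077/(40 + (5 - 1)/(-4 + 21)) - 571/(-1169))) + 367 = (-2074 + (-1077/(40 + 4/17) - 571*(-1/1169))) + 367 = (-2074 + (-1077/(40 + 4*(1/17)) + 571/1169)) + 367 = (-2074 + (-1077/(40 + 4/17) + 571/1169)) + 367 = (-2074 + (-1077/684/17 + 571/1169)) + 367 = (-2074 + (-1077*17/684 + 571/1169)) + 367 = (-2074 + (-6103/228 + 571/1169)) + 367 = (-2074 - 7004219/266532) + 367 = -559791587/266532 + 367 = -461974343/266532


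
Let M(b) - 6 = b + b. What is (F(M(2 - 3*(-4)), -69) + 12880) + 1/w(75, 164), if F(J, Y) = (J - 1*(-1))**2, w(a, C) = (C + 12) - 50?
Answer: 1777231/126 ≈ 14105.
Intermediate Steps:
w(a, C) = -38 + C (w(a, C) = (12 + C) - 50 = -38 + C)
M(b) = 6 + 2*b (M(b) = 6 + (b + b) = 6 + 2*b)
F(J, Y) = (1 + J)**2 (F(J, Y) = (J + 1)**2 = (1 + J)**2)
(F(M(2 - 3*(-4)), -69) + 12880) + 1/w(75, 164) = ((1 + (6 + 2*(2 - 3*(-4))))**2 + 12880) + 1/(-38 + 164) = ((1 + (6 + 2*(2 + 12)))**2 + 12880) + 1/126 = ((1 + (6 + 2*14))**2 + 12880) + 1/126 = ((1 + (6 + 28))**2 + 12880) + 1/126 = ((1 + 34)**2 + 12880) + 1/126 = (35**2 + 12880) + 1/126 = (1225 + 12880) + 1/126 = 14105 + 1/126 = 1777231/126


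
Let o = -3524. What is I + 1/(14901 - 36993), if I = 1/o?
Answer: -1601/4865763 ≈ -0.00032903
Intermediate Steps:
I = -1/3524 (I = 1/(-3524) = -1/3524 ≈ -0.00028377)
I + 1/(14901 - 36993) = -1/3524 + 1/(14901 - 36993) = -1/3524 + 1/(-22092) = -1/3524 - 1/22092 = -1601/4865763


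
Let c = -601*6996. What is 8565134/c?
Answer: -4282567/2102298 ≈ -2.0371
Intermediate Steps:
c = -4204596
8565134/c = 8565134/(-4204596) = 8565134*(-1/4204596) = -4282567/2102298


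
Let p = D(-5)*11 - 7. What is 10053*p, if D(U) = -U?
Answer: 482544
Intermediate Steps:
p = 48 (p = -1*(-5)*11 - 7 = 5*11 - 7 = 55 - 7 = 48)
10053*p = 10053*48 = 482544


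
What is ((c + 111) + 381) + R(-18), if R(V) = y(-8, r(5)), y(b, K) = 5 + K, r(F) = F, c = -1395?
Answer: -893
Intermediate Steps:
R(V) = 10 (R(V) = 5 + 5 = 10)
((c + 111) + 381) + R(-18) = ((-1395 + 111) + 381) + 10 = (-1284 + 381) + 10 = -903 + 10 = -893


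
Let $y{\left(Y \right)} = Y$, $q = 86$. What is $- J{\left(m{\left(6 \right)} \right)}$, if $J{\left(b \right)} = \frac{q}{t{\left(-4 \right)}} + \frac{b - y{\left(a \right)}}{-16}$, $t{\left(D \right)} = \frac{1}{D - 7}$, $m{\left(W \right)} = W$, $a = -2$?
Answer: $\frac{1893}{2} \approx 946.5$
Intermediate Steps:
$t{\left(D \right)} = \frac{1}{-7 + D}$
$J{\left(b \right)} = - \frac{7569}{8} - \frac{b}{16}$ ($J{\left(b \right)} = \frac{86}{\frac{1}{-7 - 4}} + \frac{b - -2}{-16} = \frac{86}{\frac{1}{-11}} + \left(b + 2\right) \left(- \frac{1}{16}\right) = \frac{86}{- \frac{1}{11}} + \left(2 + b\right) \left(- \frac{1}{16}\right) = 86 \left(-11\right) - \left(\frac{1}{8} + \frac{b}{16}\right) = -946 - \left(\frac{1}{8} + \frac{b}{16}\right) = - \frac{7569}{8} - \frac{b}{16}$)
$- J{\left(m{\left(6 \right)} \right)} = - (- \frac{7569}{8} - \frac{3}{8}) = \left(-1\right) \left(- \frac{1893}{2}\right) = \frac{1893}{2}$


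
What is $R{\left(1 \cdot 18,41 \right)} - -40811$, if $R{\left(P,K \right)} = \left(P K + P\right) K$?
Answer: $71807$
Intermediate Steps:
$R{\left(P,K \right)} = K \left(P + K P\right)$ ($R{\left(P,K \right)} = \left(K P + P\right) K = \left(P + K P\right) K = K \left(P + K P\right)$)
$R{\left(1 \cdot 18,41 \right)} - -40811 = 41 \cdot 1 \cdot 18 \left(1 + 41\right) - -40811 = 41 \cdot 18 \cdot 42 + 40811 = 30996 + 40811 = 71807$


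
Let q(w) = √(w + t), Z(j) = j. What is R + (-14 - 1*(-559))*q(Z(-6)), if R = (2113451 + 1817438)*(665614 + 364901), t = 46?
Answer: 4050840077835 + 1090*√10 ≈ 4.0508e+12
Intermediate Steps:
q(w) = √(46 + w) (q(w) = √(w + 46) = √(46 + w))
R = 4050840077835 (R = 3930889*1030515 = 4050840077835)
R + (-14 - 1*(-559))*q(Z(-6)) = 4050840077835 + (-14 - 1*(-559))*√(46 - 6) = 4050840077835 + (-14 + 559)*√40 = 4050840077835 + 545*(2*√10) = 4050840077835 + 1090*√10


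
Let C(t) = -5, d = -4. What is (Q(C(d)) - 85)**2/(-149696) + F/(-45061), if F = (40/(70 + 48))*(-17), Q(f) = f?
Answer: -5370938815/99495408976 ≈ -0.053982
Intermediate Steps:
F = -340/59 (F = (40/118)*(-17) = (40*(1/118))*(-17) = (20/59)*(-17) = -340/59 ≈ -5.7627)
(Q(C(d)) - 85)**2/(-149696) + F/(-45061) = (-5 - 85)**2/(-149696) - 340/59/(-45061) = (-90)**2*(-1/149696) - 340/59*(-1/45061) = 8100*(-1/149696) + 340/2658599 = -2025/37424 + 340/2658599 = -5370938815/99495408976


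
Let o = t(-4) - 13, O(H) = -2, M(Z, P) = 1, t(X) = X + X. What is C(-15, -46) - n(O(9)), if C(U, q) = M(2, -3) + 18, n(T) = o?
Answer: 40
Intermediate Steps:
t(X) = 2*X
o = -21 (o = 2*(-4) - 13 = -8 - 13 = -21)
n(T) = -21
C(U, q) = 19 (C(U, q) = 1 + 18 = 19)
C(-15, -46) - n(O(9)) = 19 - 1*(-21) = 19 + 21 = 40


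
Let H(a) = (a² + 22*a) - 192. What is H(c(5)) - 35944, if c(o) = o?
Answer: -36001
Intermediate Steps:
H(a) = -192 + a² + 22*a
H(c(5)) - 35944 = (-192 + 5² + 22*5) - 35944 = (-192 + 25 + 110) - 35944 = -57 - 35944 = -36001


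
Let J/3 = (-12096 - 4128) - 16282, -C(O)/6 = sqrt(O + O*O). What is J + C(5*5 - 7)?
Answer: -97518 - 18*sqrt(38) ≈ -97629.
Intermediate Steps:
C(O) = -6*sqrt(O + O**2) (C(O) = -6*sqrt(O + O*O) = -6*sqrt(O + O**2))
J = -97518 (J = 3*((-12096 - 4128) - 16282) = 3*(-16224 - 16282) = 3*(-32506) = -97518)
J + C(5*5 - 7) = -97518 - 6*sqrt(1 + (5*5 - 7))*sqrt(5*5 - 7) = -97518 - 6*sqrt(1 + (25 - 7))*sqrt(25 - 7) = -97518 - 6*3*sqrt(2)*sqrt(1 + 18) = -97518 - 6*3*sqrt(38) = -97518 - 18*sqrt(38)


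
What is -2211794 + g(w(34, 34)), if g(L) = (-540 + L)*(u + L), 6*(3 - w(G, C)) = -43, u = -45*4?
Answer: -76385183/36 ≈ -2.1218e+6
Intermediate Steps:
u = -180
w(G, C) = 61/6 (w(G, C) = 3 - ⅙*(-43) = 3 + 43/6 = 61/6)
g(L) = (-540 + L)*(-180 + L)
-2211794 + g(w(34, 34)) = -2211794 + (97200 + (61/6)² - 720*61/6) = -2211794 + (97200 + 3721/36 - 7320) = -2211794 + 3239401/36 = -76385183/36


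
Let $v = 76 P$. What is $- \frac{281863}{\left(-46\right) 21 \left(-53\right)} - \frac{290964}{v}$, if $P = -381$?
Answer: $\frac{561262487}{123540774} \approx 4.5431$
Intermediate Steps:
$v = -28956$ ($v = 76 \left(-381\right) = -28956$)
$- \frac{281863}{\left(-46\right) 21 \left(-53\right)} - \frac{290964}{v} = - \frac{281863}{\left(-46\right) 21 \left(-53\right)} - \frac{290964}{-28956} = - \frac{281863}{\left(-966\right) \left(-53\right)} - - \frac{24247}{2413} = - \frac{281863}{51198} + \frac{24247}{2413} = \frac{561262487}{123540774}$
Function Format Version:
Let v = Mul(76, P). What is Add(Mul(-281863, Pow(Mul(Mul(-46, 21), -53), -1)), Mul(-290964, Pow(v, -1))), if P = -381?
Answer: Rational(561262487, 123540774) ≈ 4.5431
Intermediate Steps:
v = -28956 (v = Mul(76, -381) = -28956)
Add(Mul(-281863, Pow(Mul(Mul(-46, 21), -53), -1)), Mul(-290964, Pow(v, -1))) = Add(Mul(-281863, Pow(Mul(Mul(-46, 21), -53), -1)), Mul(-290964, Pow(-28956, -1))) = Add(Mul(-281863, Pow(Mul(-966, -53), -1)), Mul(-290964, Rational(-1, 28956))) = Add(Mul(-281863, Pow(51198, -1)), Rational(24247, 2413)) = Add(Mul(-281863, Rational(1, 51198)), Rational(24247, 2413)) = Add(Rational(-281863, 51198), Rational(24247, 2413)) = Rational(561262487, 123540774)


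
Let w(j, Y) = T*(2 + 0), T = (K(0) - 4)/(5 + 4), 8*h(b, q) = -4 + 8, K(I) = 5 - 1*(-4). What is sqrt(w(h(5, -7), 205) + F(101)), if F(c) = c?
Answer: sqrt(919)/3 ≈ 10.105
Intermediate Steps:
K(I) = 9 (K(I) = 5 + 4 = 9)
h(b, q) = 1/2 (h(b, q) = (-4 + 8)/8 = (1/8)*4 = 1/2)
T = 5/9 (T = (9 - 4)/(5 + 4) = 5/9 ≈ 0.55556)
w(j, Y) = 10/9 (w(j, Y) = 5*(2 + 0)/9 = (5/9)*2 = 10/9)
sqrt(w(h(5, -7), 205) + F(101)) = sqrt(10/9 + 101) = sqrt(919/9) = sqrt(919)/3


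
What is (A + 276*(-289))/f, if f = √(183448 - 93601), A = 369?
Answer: -395*√9983/149 ≈ -264.88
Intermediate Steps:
f = 3*√9983 (f = √89847 = 3*√9983 ≈ 299.75)
(A + 276*(-289))/f = (369 + 276*(-289))/((3*√9983)) = (369 - 79764)*(√9983/29949) = -395*√9983/149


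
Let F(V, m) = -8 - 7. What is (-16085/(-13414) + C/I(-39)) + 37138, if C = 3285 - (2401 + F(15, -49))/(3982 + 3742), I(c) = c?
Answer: 18716374506407/505097463 ≈ 37055.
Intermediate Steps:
F(V, m) = -15
C = 12685477/3862 (C = 3285 - (2401 - 15)/(3982 + 3742) = 3285 - 2386/7724 = 3285 - 1*1193/3862 = 3285 - 1193/3862 = 12685477/3862 ≈ 3284.7)
(-16085/(-13414) + C/I(-39)) + 37138 = (-16085/(-13414) + (12685477/3862)/(-39)) + 37138 = (-16085*(-1/13414) + (12685477/3862)*(-1/39)) + 37138 = (16085/13414 - 12685477/150618) + 37138 = -41935074487/505097463 + 37138 = 18716374506407/505097463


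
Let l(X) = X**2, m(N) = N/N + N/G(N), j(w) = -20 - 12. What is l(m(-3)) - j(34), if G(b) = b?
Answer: 36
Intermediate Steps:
j(w) = -32
m(N) = 2 (m(N) = N/N + N/N = 1 + 1 = 2)
l(m(-3)) - j(34) = 2**2 - 1*(-32) = 4 + 32 = 36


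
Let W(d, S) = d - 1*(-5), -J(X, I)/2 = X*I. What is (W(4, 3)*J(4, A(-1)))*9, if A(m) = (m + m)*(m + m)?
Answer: -2592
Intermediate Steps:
A(m) = 4*m² (A(m) = (2*m)*(2*m) = 4*m²)
J(X, I) = -2*I*X (J(X, I) = -2*X*I = -2*I*X)
W(d, S) = 5 + d (W(d, S) = d + 5 = 5 + d)
(W(4, 3)*J(4, A(-1)))*9 = ((5 + 4)*(-2*4*(-1)²*4))*9 = (9*(-2*4*1*4))*9 = (9*(-2*4*4))*9 = (9*(-32))*9 = -288*9 = -2592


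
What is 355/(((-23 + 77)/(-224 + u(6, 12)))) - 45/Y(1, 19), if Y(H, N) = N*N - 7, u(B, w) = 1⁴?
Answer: -2335570/1593 ≈ -1466.1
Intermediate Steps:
u(B, w) = 1
Y(H, N) = -7 + N² (Y(H, N) = N² - 7 = -7 + N²)
355/(((-23 + 77)/(-224 + u(6, 12)))) - 45/Y(1, 19) = 355/(((-23 + 77)/(-224 + 1))) - 45/(-7 + 19²) = 355/((54/(-223))) - 45/(-7 + 361) = 355/((54*(-1/223))) - 45/354 = 355/(-54/223) - 45*1/354 = 355*(-223/54) - 15/118 = -79165/54 - 15/118 = -2335570/1593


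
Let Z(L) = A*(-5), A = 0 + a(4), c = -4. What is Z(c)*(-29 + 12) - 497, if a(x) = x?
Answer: -157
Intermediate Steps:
A = 4 (A = 0 + 4 = 4)
Z(L) = -20 (Z(L) = 4*(-5) = -20)
Z(c)*(-29 + 12) - 497 = -20*(-29 + 12) - 497 = -20*(-17) - 497 = 340 - 497 = -157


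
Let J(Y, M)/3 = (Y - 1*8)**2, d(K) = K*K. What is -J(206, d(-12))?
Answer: -117612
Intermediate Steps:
d(K) = K**2
J(Y, M) = 3*(-8 + Y)**2 (J(Y, M) = 3*(Y - 1*8)**2 = 3*(Y - 8)**2 = 3*(-8 + Y)**2)
-J(206, d(-12)) = -3*(-8 + 206)**2 = -3*198**2 = -3*39204 = -1*117612 = -117612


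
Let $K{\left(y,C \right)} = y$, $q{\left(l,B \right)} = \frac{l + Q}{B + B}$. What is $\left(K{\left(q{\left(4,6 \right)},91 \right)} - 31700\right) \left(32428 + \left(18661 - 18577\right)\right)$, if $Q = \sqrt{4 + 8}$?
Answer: $- \frac{3091858688}{3} + \frac{16256 \sqrt{3}}{3} \approx -1.0306 \cdot 10^{9}$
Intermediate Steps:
$Q = 2 \sqrt{3}$ ($Q = \sqrt{12} = 2 \sqrt{3} \approx 3.4641$)
$q{\left(l,B \right)} = \frac{l + 2 \sqrt{3}}{2 B}$ ($q{\left(l,B \right)} = \frac{l + 2 \sqrt{3}}{B + B} = \frac{l + 2 \sqrt{3}}{2 B}$)
$\left(K{\left(q{\left(4,6 \right)},91 \right)} - 31700\right) \left(32428 + \left(18661 - 18577\right)\right) = \left(\frac{\sqrt{3} + \frac{1}{2} \cdot 4}{6} - 31700\right) \left(32428 + \left(18661 - 18577\right)\right) = \left(\frac{\sqrt{3} + 2}{6} - 31700\right) \left(32428 + 84\right) = \left(\frac{2 + \sqrt{3}}{6} - 31700\right) 32512 = \left(\left(\frac{1}{3} + \frac{\sqrt{3}}{6}\right) - 31700\right) 32512 = \left(- \frac{95099}{3} + \frac{\sqrt{3}}{6}\right) 32512 = - \frac{3091858688}{3} + \frac{16256 \sqrt{3}}{3}$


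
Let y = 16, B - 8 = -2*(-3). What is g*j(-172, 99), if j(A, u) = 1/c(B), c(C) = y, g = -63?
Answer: -63/16 ≈ -3.9375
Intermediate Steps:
B = 14 (B = 8 - 2*(-3) = 8 + 6 = 14)
c(C) = 16
j(A, u) = 1/16
g*j(-172, 99) = -63*1/16 = -63/16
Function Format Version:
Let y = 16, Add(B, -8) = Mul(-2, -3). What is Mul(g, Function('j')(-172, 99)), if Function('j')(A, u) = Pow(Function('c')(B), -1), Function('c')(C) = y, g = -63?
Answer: Rational(-63, 16) ≈ -3.9375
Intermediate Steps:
B = 14 (B = Add(8, Mul(-2, -3)) = Add(8, 6) = 14)
Function('c')(C) = 16
Function('j')(A, u) = Rational(1, 16) (Function('j')(A, u) = Pow(16, -1) = Rational(1, 16))
Mul(g, Function('j')(-172, 99)) = Mul(-63, Rational(1, 16)) = Rational(-63, 16)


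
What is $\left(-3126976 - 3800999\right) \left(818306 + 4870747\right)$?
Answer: $-39413616957675$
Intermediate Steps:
$\left(-3126976 - 3800999\right) \left(818306 + 4870747\right) = \left(-6927975\right) 5689053 = -39413616957675$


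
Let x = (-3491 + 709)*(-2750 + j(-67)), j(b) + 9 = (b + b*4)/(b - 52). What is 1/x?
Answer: 119/912457052 ≈ 1.3042e-7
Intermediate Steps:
j(b) = -9 + 5*b/(-52 + b) (j(b) = -9 + (b + b*4)/(b - 52) = -9 + (b + 4*b)/(-52 + b) = -9 + (5*b)/(-52 + b) = -9 + 5*b/(-52 + b))
x = 912457052/119 (x = (-3491 + 709)*(-2750 + 4*(117 - 1*(-67))/(-52 - 67)) = -2782*(-2750 + 4*(117 + 67)/(-119)) = -2782*(-2750 + 4*(-1/119)*184) = -2782*(-2750 - 736/119) = -2782*(-327986/119) = 912457052/119 ≈ 7.6677e+6)
1/x = 1/(912457052/119) = 119/912457052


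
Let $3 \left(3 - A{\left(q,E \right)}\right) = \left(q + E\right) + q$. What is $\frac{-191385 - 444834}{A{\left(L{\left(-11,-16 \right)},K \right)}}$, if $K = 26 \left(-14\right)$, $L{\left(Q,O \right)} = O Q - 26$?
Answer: $- \frac{1908657}{73} \approx -26146.0$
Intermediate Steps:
$L{\left(Q,O \right)} = -26 + O Q$
$K = -364$
$A{\left(q,E \right)} = 3 - \frac{2 q}{3} - \frac{E}{3}$ ($A{\left(q,E \right)} = 3 - \frac{\left(q + E\right) + q}{3} = 3 - \frac{\left(E + q\right) + q}{3} = 3 - \frac{E + 2 q}{3} = 3 - \left(\frac{E}{3} + \frac{2 q}{3}\right) = 3 - \frac{2 q}{3} - \frac{E}{3}$)
$\frac{-191385 - 444834}{A{\left(L{\left(-11,-16 \right)},K \right)}} = \frac{-191385 - 444834}{3 - \frac{2 \left(-26 - -176\right)}{3} - - \frac{364}{3}} = - \frac{636219}{3 - \frac{2 \left(-26 + 176\right)}{3} + \frac{364}{3}} = - \frac{636219}{3 - 100 + \frac{364}{3}} = - \frac{636219}{\frac{73}{3}} = \left(-636219\right) \frac{3}{73} = - \frac{1908657}{73}$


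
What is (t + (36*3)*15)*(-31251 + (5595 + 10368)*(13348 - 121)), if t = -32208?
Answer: -6457473973800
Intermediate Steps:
(t + (36*3)*15)*(-31251 + (5595 + 10368)*(13348 - 121)) = (-32208 + (36*3)*15)*(-31251 + (5595 + 10368)*(13348 - 121)) = (-32208 + 108*15)*(-31251 + 15963*13227) = (-32208 + 1620)*(-31251 + 211142601) = -30588*211111350 = -6457473973800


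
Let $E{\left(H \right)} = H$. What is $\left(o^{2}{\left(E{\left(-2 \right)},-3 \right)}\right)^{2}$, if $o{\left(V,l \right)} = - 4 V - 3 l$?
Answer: $83521$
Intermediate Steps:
$\left(o^{2}{\left(E{\left(-2 \right)},-3 \right)}\right)^{2} = \left(\left(\left(-4\right) \left(-2\right) - -9\right)^{2}\right)^{2} = \left(\left(8 + 9\right)^{2}\right)^{2} = \left(17^{2}\right)^{2} = 289^{2} = 83521$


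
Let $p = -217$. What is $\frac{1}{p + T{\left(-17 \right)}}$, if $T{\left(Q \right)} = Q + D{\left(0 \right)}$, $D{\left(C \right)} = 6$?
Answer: $- \frac{1}{228} \approx -0.004386$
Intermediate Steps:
$T{\left(Q \right)} = 6 + Q$ ($T{\left(Q \right)} = Q + 6 = 6 + Q$)
$\frac{1}{p + T{\left(-17 \right)}} = \frac{1}{-217 + \left(6 - 17\right)} = \frac{1}{-217 - 11} = \frac{1}{-228} = - \frac{1}{228}$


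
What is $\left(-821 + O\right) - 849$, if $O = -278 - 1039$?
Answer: $-2987$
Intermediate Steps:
$O = -1317$ ($O = -278 - 1039 = -1317$)
$\left(-821 + O\right) - 849 = \left(-821 - 1317\right) - 849 = -2138 - 849 = -2987$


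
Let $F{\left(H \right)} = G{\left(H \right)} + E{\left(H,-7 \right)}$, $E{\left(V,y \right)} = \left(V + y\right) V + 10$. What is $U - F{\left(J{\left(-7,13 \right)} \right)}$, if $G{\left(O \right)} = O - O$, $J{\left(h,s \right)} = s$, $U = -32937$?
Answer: $-33025$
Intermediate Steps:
$E{\left(V,y \right)} = 10 + V \left(V + y\right)$ ($E{\left(V,y \right)} = V \left(V + y\right) + 10 = 10 + V \left(V + y\right)$)
$G{\left(O \right)} = 0$
$F{\left(H \right)} = 10 + H^{2} - 7 H$ ($F{\left(H \right)} = 0 + \left(10 + H^{2} + H \left(-7\right)\right) = 0 + \left(10 + H^{2} - 7 H\right) = 10 + H^{2} - 7 H$)
$U - F{\left(J{\left(-7,13 \right)} \right)} = -32937 - \left(10 + 13^{2} - 91\right) = -32937 - \left(10 + 169 - 91\right) = -32937 - 88 = -33025$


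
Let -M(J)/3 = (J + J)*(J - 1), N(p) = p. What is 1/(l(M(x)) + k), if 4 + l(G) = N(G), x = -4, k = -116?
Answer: -1/240 ≈ -0.0041667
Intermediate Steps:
M(J) = -6*J*(-1 + J) (M(J) = -3*(J + J)*(J - 1) = -3*2*J*(-1 + J) = -6*J*(-1 + J))
l(G) = -4 + G
1/(l(M(x)) + k) = 1/((-4 + 6*(-4)*(1 - 1*(-4))) - 116) = 1/((-4 + 6*(-4)*(1 + 4)) - 116) = 1/((-4 + 6*(-4)*5) - 116) = 1/((-4 - 120) - 116) = 1/(-124 - 116) = 1/(-240) = -1/240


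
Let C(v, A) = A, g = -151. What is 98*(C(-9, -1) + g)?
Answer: -14896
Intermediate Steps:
98*(C(-9, -1) + g) = 98*(-1 - 151) = 98*(-152) = -14896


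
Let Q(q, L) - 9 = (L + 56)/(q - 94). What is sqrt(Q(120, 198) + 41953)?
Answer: sqrt(7093229)/13 ≈ 204.87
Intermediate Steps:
Q(q, L) = 9 + (56 + L)/(-94 + q) (Q(q, L) = 9 + (L + 56)/(q - 94) = 9 + (56 + L)/(-94 + q))
sqrt(Q(120, 198) + 41953) = sqrt((-790 + 198 + 9*120)/(-94 + 120) + 41953) = sqrt((-790 + 198 + 1080)/26 + 41953) = sqrt((1/26)*488 + 41953) = sqrt(244/13 + 41953) = sqrt(545633/13) = sqrt(7093229)/13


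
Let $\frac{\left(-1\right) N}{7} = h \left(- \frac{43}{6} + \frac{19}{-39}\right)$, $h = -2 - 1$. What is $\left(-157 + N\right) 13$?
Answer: $- \frac{8261}{2} \approx -4130.5$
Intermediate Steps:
$h = -3$
$N = - \frac{4179}{26}$ ($N = - 7 \left(- 3 \left(- \frac{43}{6} + \frac{19}{-39}\right)\right) = - 7 \left(- 3 \left(\left(-43\right) \frac{1}{6} + 19 \left(- \frac{1}{39}\right)\right)\right) = - 7 \left(- 3 \left(- \frac{43}{6} - \frac{19}{39}\right)\right) = - 7 \left(\left(-3\right) \left(- \frac{199}{26}\right)\right) = \left(-7\right) \frac{597}{26} = - \frac{4179}{26} \approx -160.73$)
$\left(-157 + N\right) 13 = \left(-157 - \frac{4179}{26}\right) 13 = \left(- \frac{8261}{26}\right) 13 = - \frac{8261}{2}$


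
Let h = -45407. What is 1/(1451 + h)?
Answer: -1/43956 ≈ -2.2750e-5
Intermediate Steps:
1/(1451 + h) = 1/(1451 - 45407) = 1/(-43956) = -1/43956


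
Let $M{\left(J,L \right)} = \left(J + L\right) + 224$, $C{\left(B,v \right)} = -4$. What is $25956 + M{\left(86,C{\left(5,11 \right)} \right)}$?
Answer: $26262$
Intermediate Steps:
$M{\left(J,L \right)} = 224 + J + L$
$25956 + M{\left(86,C{\left(5,11 \right)} \right)} = 25956 + \left(224 + 86 - 4\right) = 25956 + 306 = 26262$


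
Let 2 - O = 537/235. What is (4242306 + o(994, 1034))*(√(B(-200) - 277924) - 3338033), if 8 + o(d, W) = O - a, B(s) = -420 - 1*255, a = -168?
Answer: -3327950281055619/235 + 996979443*I*√278599/235 ≈ -1.4161e+13 + 2.2393e+9*I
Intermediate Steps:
B(s) = -675 (B(s) = -420 - 255 = -675)
O = -67/235 (O = 2 - 537/235 = -67/235 ≈ -0.28511)
o(d, W) = 37533/235 (o(d, W) = -8 + (-67/235 - 1*(-168)) = -8 + (-67/235 + 168) = -8 + 39413/235 = 37533/235)
(4242306 + o(994, 1034))*(√(B(-200) - 277924) - 3338033) = (4242306 + 37533/235)*(√(-675 - 277924) - 3338033) = 996979443*(√(-278599) - 3338033)/235 = 996979443*(I*√278599 - 3338033)/235 = 996979443*(-3338033 + I*√278599)/235 = -3327950281055619/235 + 996979443*I*√278599/235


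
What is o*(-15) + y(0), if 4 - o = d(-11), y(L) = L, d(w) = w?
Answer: -225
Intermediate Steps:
o = 15 (o = 4 - 1*(-11) = 4 + 11 = 15)
o*(-15) + y(0) = 15*(-15) + 0 = -225 + 0 = -225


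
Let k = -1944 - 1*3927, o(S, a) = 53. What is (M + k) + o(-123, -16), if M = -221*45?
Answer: -15763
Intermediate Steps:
k = -5871 (k = -1944 - 3927 = -5871)
M = -9945
(M + k) + o(-123, -16) = (-9945 - 5871) + 53 = -15816 + 53 = -15763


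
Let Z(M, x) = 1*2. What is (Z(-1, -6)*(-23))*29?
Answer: -1334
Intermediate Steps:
Z(M, x) = 2
(Z(-1, -6)*(-23))*29 = (2*(-23))*29 = -46*29 = -1334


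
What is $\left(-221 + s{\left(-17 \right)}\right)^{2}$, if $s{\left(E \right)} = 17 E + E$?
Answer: $277729$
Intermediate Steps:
$s{\left(E \right)} = 18 E$
$\left(-221 + s{\left(-17 \right)}\right)^{2} = \left(-221 + 18 \left(-17\right)\right)^{2} = \left(-221 - 306\right)^{2} = \left(-527\right)^{2} = 277729$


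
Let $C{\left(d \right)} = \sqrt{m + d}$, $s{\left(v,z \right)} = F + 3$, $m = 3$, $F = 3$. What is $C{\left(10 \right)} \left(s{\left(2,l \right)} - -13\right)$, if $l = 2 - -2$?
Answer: $19 \sqrt{13} \approx 68.505$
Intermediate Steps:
$l = 4$ ($l = 2 + 2 = 4$)
$s{\left(v,z \right)} = 6$ ($s{\left(v,z \right)} = 3 + 3 = 6$)
$C{\left(d \right)} = \sqrt{3 + d}$
$C{\left(10 \right)} \left(s{\left(2,l \right)} - -13\right) = \sqrt{3 + 10} \left(6 - -13\right) = \sqrt{13} \left(6 + 13\right) = \sqrt{13} \cdot 19 = 19 \sqrt{13}$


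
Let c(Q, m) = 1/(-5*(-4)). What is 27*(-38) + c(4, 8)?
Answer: -20519/20 ≈ -1025.9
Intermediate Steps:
c(Q, m) = 1/20 (c(Q, m) = -⅕*(-¼) = 1/20)
27*(-38) + c(4, 8) = 27*(-38) + 1/20 = -1026 + 1/20 = -20519/20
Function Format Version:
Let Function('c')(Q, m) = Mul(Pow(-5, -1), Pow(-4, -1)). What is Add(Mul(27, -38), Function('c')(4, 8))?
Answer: Rational(-20519, 20) ≈ -1025.9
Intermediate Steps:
Function('c')(Q, m) = Rational(1, 20) (Function('c')(Q, m) = Mul(Rational(-1, 5), Rational(-1, 4)) = Rational(1, 20))
Add(Mul(27, -38), Function('c')(4, 8)) = Add(Mul(27, -38), Rational(1, 20)) = Add(-1026, Rational(1, 20)) = Rational(-20519, 20)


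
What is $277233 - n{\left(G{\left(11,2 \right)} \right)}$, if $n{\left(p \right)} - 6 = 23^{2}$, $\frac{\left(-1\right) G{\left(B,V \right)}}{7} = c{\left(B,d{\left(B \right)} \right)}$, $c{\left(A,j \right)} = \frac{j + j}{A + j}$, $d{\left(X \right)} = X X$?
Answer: $276698$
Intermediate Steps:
$d{\left(X \right)} = X^{2}$
$c{\left(A,j \right)} = \frac{2 j}{A + j}$
$G{\left(B,V \right)} = - \frac{14 B^{2}}{B + B^{2}}$ ($G{\left(B,V \right)} = - 7 \frac{2 B^{2}}{B + B^{2}} = - \frac{14 B^{2}}{B + B^{2}}$)
$n{\left(p \right)} = 535$ ($n{\left(p \right)} = 6 + 23^{2} = 6 + 529 = 535$)
$277233 - n{\left(G{\left(11,2 \right)} \right)} = 277233 - 535 = 276698$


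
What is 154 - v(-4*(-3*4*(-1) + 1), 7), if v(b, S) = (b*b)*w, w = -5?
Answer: 13674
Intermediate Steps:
v(b, S) = -5*b² (v(b, S) = (b*b)*(-5) = b²*(-5) = -5*b²)
154 - v(-4*(-3*4*(-1) + 1), 7) = 154 - (-5)*(-4*(-3*4*(-1) + 1))² = 154 - (-5)*(-4*(-12*(-1) + 1))² = 154 - (-5)*(-4*(12 + 1))² = 154 - (-5)*(-4*13)² = 154 - (-5)*(-52)² = 154 - (-5)*2704 = 154 - 1*(-13520) = 154 + 13520 = 13674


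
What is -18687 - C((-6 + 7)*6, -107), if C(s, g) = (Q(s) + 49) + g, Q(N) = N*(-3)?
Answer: -18611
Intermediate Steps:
Q(N) = -3*N
C(s, g) = 49 + g - 3*s (C(s, g) = (-3*s + 49) + g = (49 - 3*s) + g = 49 + g - 3*s)
-18687 - C((-6 + 7)*6, -107) = -18687 - (49 - 107 - 3*(-6 + 7)*6) = -18687 - (49 - 107 - 3*6) = -18687 - (49 - 107 - 18) = -18687 - 1*(-76) = -18687 + 76 = -18611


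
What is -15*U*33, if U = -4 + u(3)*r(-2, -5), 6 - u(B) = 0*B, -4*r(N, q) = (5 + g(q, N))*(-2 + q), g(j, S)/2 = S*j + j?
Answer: -151965/2 ≈ -75983.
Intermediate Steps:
g(j, S) = 2*j + 2*S*j (g(j, S) = 2*(S*j + j) = 2*(j + S*j) = 2*j + 2*S*j)
r(N, q) = -(-2 + q)*(5 + 2*q*(1 + N))/4 (r(N, q) = -(5 + 2*q*(1 + N))*(-2 + q)/4 = -(-2 + q)*(5 + 2*q*(1 + N))/4)
u(B) = 6 (u(B) = 6 - 0*B = 6 - 1*0 = 6 + 0 = 6)
U = 307/2 (U = -4 + 6*(5/2 - ½*(-5)² - ¼*(-5) - 2*(-5) - ½*(-2)*(-5)²) = -4 + 6*(5/2 - ½*25 + 5/4 + 10 - ½*(-2)*25) = -4 + 6*(5/2 - 25/2 + 5/4 + 10 + 25) = -4 + 6*(105/4) = -4 + 315/2 = 307/2 ≈ 153.50)
-15*U*33 = -15*307/2*33 = -4605/2*33 = -151965/2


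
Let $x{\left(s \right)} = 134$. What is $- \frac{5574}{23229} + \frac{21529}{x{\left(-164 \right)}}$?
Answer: $\frac{166450075}{1037562} \approx 160.42$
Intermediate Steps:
$- \frac{5574}{23229} + \frac{21529}{x{\left(-164 \right)}} = - \frac{5574}{23229} + \frac{21529}{134} = \left(-5574\right) \frac{1}{23229} + 21529 \cdot \frac{1}{134} = - \frac{1858}{7743} + \frac{21529}{134} = \frac{166450075}{1037562}$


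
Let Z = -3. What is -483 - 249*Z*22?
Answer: 15951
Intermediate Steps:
-483 - 249*Z*22 = -483 - (-747)*22 = -483 - 249*(-66) = -483 + 16434 = 15951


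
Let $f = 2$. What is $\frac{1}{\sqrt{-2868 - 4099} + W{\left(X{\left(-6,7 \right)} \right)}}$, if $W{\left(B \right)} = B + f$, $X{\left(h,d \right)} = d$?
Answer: $\frac{9}{7048} - \frac{i \sqrt{6967}}{7048} \approx 0.001277 - 0.011843 i$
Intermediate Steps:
$W{\left(B \right)} = 2 + B$ ($W{\left(B \right)} = B + 2 = 2 + B$)
$\frac{1}{\sqrt{-2868 - 4099} + W{\left(X{\left(-6,7 \right)} \right)}} = \frac{1}{\sqrt{-2868 - 4099} + \left(2 + 7\right)} = \frac{1}{\sqrt{-6967} + 9} = \frac{1}{i \sqrt{6967} + 9} = \frac{1}{9 + i \sqrt{6967}}$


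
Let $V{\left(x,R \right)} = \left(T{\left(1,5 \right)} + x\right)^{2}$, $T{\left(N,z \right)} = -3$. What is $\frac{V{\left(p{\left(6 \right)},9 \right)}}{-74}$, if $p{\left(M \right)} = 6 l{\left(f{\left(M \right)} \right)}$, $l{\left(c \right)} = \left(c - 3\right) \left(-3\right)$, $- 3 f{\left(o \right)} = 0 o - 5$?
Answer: $- \frac{441}{74} \approx -5.9595$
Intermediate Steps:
$f{\left(o \right)} = \frac{5}{3}$ ($f{\left(o \right)} = - \frac{0 o - 5}{3} = - \frac{0 - 5}{3} = \left(- \frac{1}{3}\right) \left(-5\right) = \frac{5}{3}$)
$l{\left(c \right)} = 9 - 3 c$ ($l{\left(c \right)} = \left(-3 + c\right) \left(-3\right) = 9 - 3 c$)
$p{\left(M \right)} = 24$ ($p{\left(M \right)} = 6 \left(9 - 5\right) = 6 \cdot 4 = 24$)
$V{\left(x,R \right)} = \left(-3 + x\right)^{2}$
$\frac{V{\left(p{\left(6 \right)},9 \right)}}{-74} = \frac{\left(-3 + 24\right)^{2}}{-74} = 21^{2} \left(- \frac{1}{74}\right) = 441 \left(- \frac{1}{74}\right) = - \frac{441}{74}$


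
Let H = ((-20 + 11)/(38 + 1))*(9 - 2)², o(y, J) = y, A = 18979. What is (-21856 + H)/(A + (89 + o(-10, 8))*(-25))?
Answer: -284275/221052 ≈ -1.2860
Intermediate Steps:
H = -147/13 (H = -9/39*7² = -9*1/39*49 = -3/13*49 = -147/13 ≈ -11.308)
(-21856 + H)/(A + (89 + o(-10, 8))*(-25)) = (-21856 - 147/13)/(18979 + (89 - 10)*(-25)) = -284275/(13*(18979 + 79*(-25))) = -284275/(13*(18979 - 1975)) = -284275/13/17004 = -284275/13*1/17004 = -284275/221052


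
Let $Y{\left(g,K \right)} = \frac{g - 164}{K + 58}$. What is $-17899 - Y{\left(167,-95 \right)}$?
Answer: $- \frac{662260}{37} \approx -17899.0$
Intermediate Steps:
$Y{\left(g,K \right)} = \frac{-164 + g}{58 + K}$
$-17899 - Y{\left(167,-95 \right)} = -17899 - \frac{-164 + 167}{58 - 95} = -17899 - \frac{1}{-37} \cdot 3 = -17899 - \left(- \frac{1}{37}\right) 3 = -17899 - - \frac{3}{37} = -17899 + \frac{3}{37} = - \frac{662260}{37}$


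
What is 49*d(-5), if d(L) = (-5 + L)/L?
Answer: 98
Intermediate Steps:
d(L) = (-5 + L)/L
49*d(-5) = 49*((-5 - 5)/(-5)) = 49*(-⅕*(-10)) = 49*2 = 98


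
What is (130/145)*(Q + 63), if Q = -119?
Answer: -1456/29 ≈ -50.207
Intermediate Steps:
(130/145)*(Q + 63) = (130/145)*(-119 + 63) = (130*(1/145))*(-56) = (26/29)*(-56) = -1456/29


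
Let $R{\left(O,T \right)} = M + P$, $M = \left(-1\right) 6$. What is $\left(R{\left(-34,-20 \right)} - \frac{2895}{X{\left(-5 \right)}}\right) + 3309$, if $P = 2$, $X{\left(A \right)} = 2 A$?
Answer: $\frac{7189}{2} \approx 3594.5$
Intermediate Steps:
$M = -6$
$R{\left(O,T \right)} = -4$ ($R{\left(O,T \right)} = -6 + 2 = -4$)
$\left(R{\left(-34,-20 \right)} - \frac{2895}{X{\left(-5 \right)}}\right) + 3309 = \left(-4 - \frac{2895}{2 \left(-5\right)}\right) + 3309 = \left(-4 - \frac{2895}{-10}\right) + 3309 = \left(-4 - - \frac{579}{2}\right) + 3309 = \left(-4 + \frac{579}{2}\right) + 3309 = \frac{571}{2} + 3309 = \frac{7189}{2}$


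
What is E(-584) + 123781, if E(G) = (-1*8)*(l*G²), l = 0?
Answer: 123781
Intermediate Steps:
E(G) = 0 (E(G) = (-1*8)*(0*G²) = -8*0 = 0)
E(-584) + 123781 = 0 + 123781 = 123781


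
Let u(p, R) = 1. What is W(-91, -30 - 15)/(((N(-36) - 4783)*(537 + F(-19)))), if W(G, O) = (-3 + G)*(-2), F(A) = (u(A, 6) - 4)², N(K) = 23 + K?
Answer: -47/654654 ≈ -7.1794e-5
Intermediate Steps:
F(A) = 9 (F(A) = (1 - 4)² = (-3)² = 9)
W(G, O) = 6 - 2*G
W(-91, -30 - 15)/(((N(-36) - 4783)*(537 + F(-19)))) = (6 - 2*(-91))/((((23 - 36) - 4783)*(537 + 9))) = (6 + 182)/(((-13 - 4783)*546)) = 188/((-4796*546)) = 188/(-2618616) = 188*(-1/2618616) = -47/654654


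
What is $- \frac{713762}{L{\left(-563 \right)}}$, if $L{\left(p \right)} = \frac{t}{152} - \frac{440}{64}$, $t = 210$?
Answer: $\frac{108491824}{835} \approx 1.2993 \cdot 10^{5}$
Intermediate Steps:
$L{\left(p \right)} = - \frac{835}{152}$ ($L{\left(p \right)} = \frac{210}{152} - \frac{440}{64} = 210 \cdot \frac{1}{152} - \frac{55}{8} = \frac{105}{76} - \frac{55}{8} = - \frac{835}{152}$)
$- \frac{713762}{L{\left(-563 \right)}} = - \frac{713762}{- \frac{835}{152}} = \left(-713762\right) \left(- \frac{152}{835}\right) = \frac{108491824}{835}$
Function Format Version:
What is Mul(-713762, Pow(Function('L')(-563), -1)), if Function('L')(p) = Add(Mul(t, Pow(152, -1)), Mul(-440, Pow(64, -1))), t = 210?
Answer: Rational(108491824, 835) ≈ 1.2993e+5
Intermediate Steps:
Function('L')(p) = Rational(-835, 152) (Function('L')(p) = Add(Mul(210, Pow(152, -1)), Mul(-440, Pow(64, -1))) = Add(Mul(210, Rational(1, 152)), Mul(-440, Rational(1, 64))) = Add(Rational(105, 76), Rational(-55, 8)) = Rational(-835, 152))
Mul(-713762, Pow(Function('L')(-563), -1)) = Mul(-713762, Pow(Rational(-835, 152), -1)) = Mul(-713762, Rational(-152, 835)) = Rational(108491824, 835)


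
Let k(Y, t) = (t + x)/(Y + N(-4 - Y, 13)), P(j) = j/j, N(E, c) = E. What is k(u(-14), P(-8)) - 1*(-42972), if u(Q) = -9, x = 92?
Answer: 171795/4 ≈ 42949.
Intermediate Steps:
P(j) = 1
k(Y, t) = -23 - t/4 (k(Y, t) = (t + 92)/(Y + (-4 - Y)) = (92 + t)/(-4) = (92 + t)*(-¼) = -23 - t/4)
k(u(-14), P(-8)) - 1*(-42972) = (-23 - ¼*1) - 1*(-42972) = (-23 - ¼) + 42972 = -93/4 + 42972 = 171795/4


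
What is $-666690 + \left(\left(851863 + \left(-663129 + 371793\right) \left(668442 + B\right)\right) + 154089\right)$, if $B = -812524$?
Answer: $41976612814$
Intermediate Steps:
$-666690 + \left(\left(851863 + \left(-663129 + 371793\right) \left(668442 + B\right)\right) + 154089\right) = -666690 + \left(\left(851863 + \left(-663129 + 371793\right) \left(668442 - 812524\right)\right) + 154089\right) = -666690 + \left(\left(851863 - -41976273552\right) + 154089\right) = -666690 + \left(\left(851863 + 41976273552\right) + 154089\right) = -666690 + \left(41977125415 + 154089\right) = -666690 + 41977279504 = 41976612814$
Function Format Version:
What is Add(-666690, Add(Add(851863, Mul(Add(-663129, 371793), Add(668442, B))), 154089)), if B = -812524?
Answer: 41976612814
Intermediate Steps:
Add(-666690, Add(Add(851863, Mul(Add(-663129, 371793), Add(668442, B))), 154089)) = Add(-666690, Add(Add(851863, Mul(Add(-663129, 371793), Add(668442, -812524))), 154089)) = Add(-666690, Add(Add(851863, Mul(-291336, -144082)), 154089)) = Add(-666690, Add(Add(851863, 41976273552), 154089)) = Add(-666690, Add(41977125415, 154089)) = Add(-666690, 41977279504) = 41976612814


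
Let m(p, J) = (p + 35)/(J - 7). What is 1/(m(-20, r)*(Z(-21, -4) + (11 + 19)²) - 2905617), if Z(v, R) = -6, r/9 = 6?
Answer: -47/136550589 ≈ -3.4419e-7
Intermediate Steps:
r = 54 (r = 9*6 = 54)
m(p, J) = (35 + p)/(-7 + J)
1/(m(-20, r)*(Z(-21, -4) + (11 + 19)²) - 2905617) = 1/(((35 - 20)/(-7 + 54))*(-6 + (11 + 19)²) - 2905617) = 1/((15/47)*(-6 + 30²) - 2905617) = 1/(((1/47)*15)*(-6 + 900) - 2905617) = 1/((15/47)*894 - 2905617) = 1/(13410/47 - 2905617) = 1/(-136550589/47) = -47/136550589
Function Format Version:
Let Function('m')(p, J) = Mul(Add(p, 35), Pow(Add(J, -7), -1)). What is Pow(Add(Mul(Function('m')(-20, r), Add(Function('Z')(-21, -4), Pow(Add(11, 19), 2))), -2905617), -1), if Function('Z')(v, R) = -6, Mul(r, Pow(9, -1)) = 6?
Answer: Rational(-47, 136550589) ≈ -3.4419e-7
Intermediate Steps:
r = 54 (r = Mul(9, 6) = 54)
Function('m')(p, J) = Mul(Pow(Add(-7, J), -1), Add(35, p)) (Function('m')(p, J) = Mul(Add(35, p), Pow(Add(-7, J), -1)) = Mul(Pow(Add(-7, J), -1), Add(35, p)))
Pow(Add(Mul(Function('m')(-20, r), Add(Function('Z')(-21, -4), Pow(Add(11, 19), 2))), -2905617), -1) = Pow(Add(Mul(Mul(Pow(Add(-7, 54), -1), Add(35, -20)), Add(-6, Pow(Add(11, 19), 2))), -2905617), -1) = Pow(Add(Mul(Mul(Pow(47, -1), 15), Add(-6, Pow(30, 2))), -2905617), -1) = Pow(Add(Mul(Mul(Rational(1, 47), 15), Add(-6, 900)), -2905617), -1) = Pow(Add(Mul(Rational(15, 47), 894), -2905617), -1) = Pow(Add(Rational(13410, 47), -2905617), -1) = Pow(Rational(-136550589, 47), -1) = Rational(-47, 136550589)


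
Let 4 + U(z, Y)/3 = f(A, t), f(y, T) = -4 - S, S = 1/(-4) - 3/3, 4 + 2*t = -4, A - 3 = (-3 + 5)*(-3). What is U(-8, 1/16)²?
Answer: 6561/16 ≈ 410.06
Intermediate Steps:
A = -3 (A = 3 + (-3 + 5)*(-3) = 3 + 2*(-3) = 3 - 6 = -3)
t = -4 (t = -2 + (½)*(-4) = -2 - 2 = -4)
S = -5/4 (S = 1*(-¼) - 3*⅓ = -¼ - 1 = -5/4 ≈ -1.2500)
f(y, T) = -11/4 (f(y, T) = -4 - 1*(-5/4) = -4 + 5/4 = -11/4)
U(z, Y) = -81/4 (U(z, Y) = -12 + 3*(-11/4) = -12 - 33/4 = -81/4)
U(-8, 1/16)² = (-81/4)² = 6561/16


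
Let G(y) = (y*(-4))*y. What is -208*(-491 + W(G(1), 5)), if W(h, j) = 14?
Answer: 99216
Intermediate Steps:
G(y) = -4*y² (G(y) = (-4*y)*y = -4*y²)
-208*(-491 + W(G(1), 5)) = -208*(-491 + 14) = -208*(-477) = 99216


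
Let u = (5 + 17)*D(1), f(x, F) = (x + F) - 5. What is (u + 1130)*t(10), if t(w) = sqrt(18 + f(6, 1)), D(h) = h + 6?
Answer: 2568*sqrt(5) ≈ 5742.2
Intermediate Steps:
D(h) = 6 + h
f(x, F) = -5 + F + x (f(x, F) = (F + x) - 5 = -5 + F + x)
t(w) = 2*sqrt(5) (t(w) = sqrt(18 + (-5 + 1 + 6)) = sqrt(18 + 2) = sqrt(20) = 2*sqrt(5))
u = 154 (u = (5 + 17)*(6 + 1) = 22*7 = 154)
(u + 1130)*t(10) = (154 + 1130)*(2*sqrt(5)) = 1284*(2*sqrt(5)) = 2568*sqrt(5)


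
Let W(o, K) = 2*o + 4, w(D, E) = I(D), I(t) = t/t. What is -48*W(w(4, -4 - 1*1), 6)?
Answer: -288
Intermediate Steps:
I(t) = 1
w(D, E) = 1
W(o, K) = 4 + 2*o
-48*W(w(4, -4 - 1*1), 6) = -48*(4 + 2*1) = -48*(4 + 2) = -48*6 = -288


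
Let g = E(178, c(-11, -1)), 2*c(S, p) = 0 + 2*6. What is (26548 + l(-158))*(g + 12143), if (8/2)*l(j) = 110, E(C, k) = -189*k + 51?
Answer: 293925030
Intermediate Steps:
c(S, p) = 6 (c(S, p) = (0 + 2*6)/2 = (0 + 12)/2 = (½)*12 = 6)
E(C, k) = 51 - 189*k
l(j) = 55/2 (l(j) = (¼)*110 = 55/2)
g = -1083 (g = 51 - 189*6 = 51 - 1134 = -1083)
(26548 + l(-158))*(g + 12143) = (26548 + 55/2)*(-1083 + 12143) = (53151/2)*11060 = 293925030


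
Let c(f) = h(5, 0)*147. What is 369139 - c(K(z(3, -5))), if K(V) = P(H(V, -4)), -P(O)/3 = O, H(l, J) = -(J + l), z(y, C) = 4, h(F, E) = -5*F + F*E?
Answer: 372814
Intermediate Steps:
h(F, E) = -5*F + E*F
H(l, J) = -J - l
P(O) = -3*O
K(V) = -12 + 3*V (K(V) = -3*(-1*(-4) - V) = -3*(4 - V) = -12 + 3*V)
c(f) = -3675 (c(f) = (5*(-5 + 0))*147 = (5*(-5))*147 = -25*147 = -3675)
369139 - c(K(z(3, -5))) = 369139 - 1*(-3675) = 369139 + 3675 = 372814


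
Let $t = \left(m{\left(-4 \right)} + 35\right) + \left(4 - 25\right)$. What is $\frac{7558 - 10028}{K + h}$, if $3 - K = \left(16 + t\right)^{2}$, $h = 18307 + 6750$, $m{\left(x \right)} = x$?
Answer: $- \frac{1235}{12192} \approx -0.1013$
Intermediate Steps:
$h = 25057$
$t = 10$ ($t = \left(-4 + 35\right) + \left(4 - 25\right) = 31 + \left(4 - 25\right) = 31 - 21 = 10$)
$K = -673$ ($K = 3 - \left(16 + 10\right)^{2} = 3 - 26^{2} = 3 - 676 = -673$)
$\frac{7558 - 10028}{K + h} = \frac{7558 - 10028}{-673 + 25057} = - \frac{2470}{24384} = \left(-2470\right) \frac{1}{24384} = - \frac{1235}{12192}$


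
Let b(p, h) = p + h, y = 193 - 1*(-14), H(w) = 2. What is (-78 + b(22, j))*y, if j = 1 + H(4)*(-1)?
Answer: -11799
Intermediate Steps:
y = 207 (y = 193 + 14 = 207)
j = -1 (j = 1 + 2*(-1) = 1 - 2 = -1)
b(p, h) = h + p
(-78 + b(22, j))*y = (-78 + (-1 + 22))*207 = (-78 + 21)*207 = -57*207 = -11799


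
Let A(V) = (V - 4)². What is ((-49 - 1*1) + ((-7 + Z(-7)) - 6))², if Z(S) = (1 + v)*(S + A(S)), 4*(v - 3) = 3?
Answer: 915849/4 ≈ 2.2896e+5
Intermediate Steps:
v = 15/4 (v = 3 + (¼)*3 = 3 + ¾ = 15/4 ≈ 3.7500)
A(V) = (-4 + V)²
Z(S) = 19*S/4 + 19*(-4 + S)²/4 (Z(S) = (1 + 15/4)*(S + (-4 + S)²) = 19*(S + (-4 + S)²)/4 = 19*S/4 + 19*(-4 + S)²/4)
((-49 - 1*1) + ((-7 + Z(-7)) - 6))² = ((-49 - 1*1) + ((-7 + ((19/4)*(-7) + 19*(-4 - 7)²/4)) - 6))² = ((-49 - 1) + ((-7 + (-133/4 + (19/4)*(-11)²)) - 6))² = (-50 + ((-7 + (-133/4 + (19/4)*121)) - 6))² = (-50 + ((-7 + (-133/4 + 2299/4)) - 6))² = (-50 + ((-7 + 1083/2) - 6))² = (-50 + (1069/2 - 6))² = (-50 + 1057/2)² = (957/2)² = 915849/4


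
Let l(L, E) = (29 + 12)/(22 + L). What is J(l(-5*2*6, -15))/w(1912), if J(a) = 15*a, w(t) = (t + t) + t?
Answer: -205/72656 ≈ -0.0028215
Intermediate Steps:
w(t) = 3*t (w(t) = 2*t + t = 3*t)
l(L, E) = 41/(22 + L)
J(l(-5*2*6, -15))/w(1912) = (15*(41/(22 - 5*2*6)))/((3*1912)) = (15*(41/(22 - 10*6)))/5736 = (15*(41/(22 - 60)))*(1/5736) = (15*(41/(-38)))*(1/5736) = (15*(41*(-1/38)))*(1/5736) = (15*(-41/38))*(1/5736) = -615/38*1/5736 = -205/72656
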